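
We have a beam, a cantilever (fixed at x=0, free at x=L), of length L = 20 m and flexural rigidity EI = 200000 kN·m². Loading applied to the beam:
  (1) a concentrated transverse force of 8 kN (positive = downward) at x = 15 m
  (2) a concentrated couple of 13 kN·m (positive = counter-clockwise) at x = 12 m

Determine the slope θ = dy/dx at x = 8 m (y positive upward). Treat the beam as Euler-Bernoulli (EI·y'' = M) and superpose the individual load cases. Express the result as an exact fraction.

θ(8) = -3/1000 rad

Load 1 — point force P=8 kN at a=15 m (b=L-a=5):
  θ_1 = -Px(2a-x)/(2EI)  [x≤a] = -8·8·(2·15-8)/(2·200000) = -11/3125 rad
Load 2 — applied couple M₀=13 kN·m at a=12 m (b=L-a=8):
  θ_2 = M₀x/EI  [x≤a] = 13·8/200000 = 13/25000 rad
Superposition: θ = Σ θ_i = -3/1000 rad ≈ -0.003000 rad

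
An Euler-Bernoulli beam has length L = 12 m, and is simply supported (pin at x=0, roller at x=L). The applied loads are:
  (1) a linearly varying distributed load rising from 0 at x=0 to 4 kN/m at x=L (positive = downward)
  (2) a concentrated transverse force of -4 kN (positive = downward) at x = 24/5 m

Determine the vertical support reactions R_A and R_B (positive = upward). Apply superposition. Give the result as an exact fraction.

R_A = 28/5 kN, R_B = 72/5 kN

Load 1 — triangular load w₀=4 kN/m (0→w₀ over full span):
  R_A = w₀L/6 = 4·12/6 = 8 kN
  R_B = w₀L/3 = 4·12/3 = 16 kN
Load 2 — point force P=-4 kN at a=24/5 m (b=L-a=36/5):
  R_A = Pb/L = (-4)·(36/5)/12 = -12/5 kN
  R_B = Pa/L = (-4)·(24/5)/12 = -8/5 kN
Superposition: R_A = 28/5 kN, R_B = 72/5 kN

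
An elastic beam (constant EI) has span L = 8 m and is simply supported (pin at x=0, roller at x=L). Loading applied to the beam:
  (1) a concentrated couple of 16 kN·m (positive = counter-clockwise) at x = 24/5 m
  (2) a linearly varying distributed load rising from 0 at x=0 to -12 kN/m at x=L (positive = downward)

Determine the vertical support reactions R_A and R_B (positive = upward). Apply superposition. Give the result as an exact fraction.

Load 1 — applied couple M₀=16 kN·m at a=24/5 m (b=L-a=16/5):
  R_A = M₀/L = 16/8 = 2 kN
  R_B = -M₀/L = -16/8 = -2 kN
Load 2 — triangular load w₀=-12 kN/m (0→w₀ over full span):
  R_A = w₀L/6 = (-12)·8/6 = -16 kN
  R_B = w₀L/3 = (-12)·8/3 = -32 kN
Superposition: R_A = -14 kN, R_B = -34 kN

R_A = -14 kN, R_B = -34 kN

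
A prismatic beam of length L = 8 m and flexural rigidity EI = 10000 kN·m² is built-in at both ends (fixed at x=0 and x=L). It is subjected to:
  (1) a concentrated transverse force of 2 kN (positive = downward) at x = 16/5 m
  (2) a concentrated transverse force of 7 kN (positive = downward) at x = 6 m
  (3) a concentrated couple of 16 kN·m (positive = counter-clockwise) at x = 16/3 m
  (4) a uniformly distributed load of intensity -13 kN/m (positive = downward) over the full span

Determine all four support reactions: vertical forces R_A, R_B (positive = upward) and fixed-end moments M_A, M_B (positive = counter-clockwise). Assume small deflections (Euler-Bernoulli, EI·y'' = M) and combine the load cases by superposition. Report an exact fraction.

Load 1 — point force P=2 kN at a=16/5 m (b=L-a=24/5):
  R_A = Pb²(3a+b)/L³ = 2·(24/5)²·(3·(16/5)+(24/5))/8³ = 162/125 kN
  M_A = Pab²/L² = 2·(16/5)·(24/5)²/8² = 288/125 kN·m
  R_B = Pa²(a+3b)/L³ = 2·(16/5)²·((16/5)+3·(24/5))/8³ = 88/125 kN
  M_B = -Pa²b/L² = -2·(16/5)²·(24/5)/8² = -192/125 kN·m
Load 2 — point force P=7 kN at a=6 m (b=L-a=2):
  R_A = Pb²(3a+b)/L³ = 7·2²·(3·6+2)/8³ = 35/32 kN
  M_A = Pab²/L² = 7·6·2²/8² = 21/8 kN·m
  R_B = Pa²(a+3b)/L³ = 7·6²·(6+3·2)/8³ = 189/32 kN
  M_B = -Pa²b/L² = -7·6²·2/8² = -63/8 kN·m
Load 3 — applied couple M₀=16 kN·m at a=16/3 m (b=L-a=8/3):
  R_A = 6M₀ab/L³ = 6·16·(16/3)·(8/3)/8³ = 8/3 kN
  M_A = M₀b(2a-b)/L² = 16·(8/3)·(2·(16/3)-(8/3))/8² = 16/3 kN·m
  R_B = -6M₀ab/L³ = -6·16·(16/3)·(8/3)/8³ = -8/3 kN
  M_B = M₀a(2b-a)/L² = 16·(16/3)·(2·(8/3)-(16/3))/8² = 0 kN·m
Load 4 — uniform load w=-13 kN/m over full span:
  R_A = wL/2 = (-13)·8/2 = -52 kN
  M_A = wL²/12 = (-13)·8²/12 = -208/3 kN·m
  R_B = wL/2 = (-13)·8/2 = -52 kN
  M_B = -wL²/12 = -(-13)·8²/12 = 208/3 kN·m
Superposition: R_A = -563323/12000 kN, M_A = -59071/1000 kN·m, R_B = -576677/12000 kN, M_B = 179767/3000 kN·m

R_A = -563323/12000 kN, M_A = -59071/1000 kN·m, R_B = -576677/12000 kN, M_B = 179767/3000 kN·m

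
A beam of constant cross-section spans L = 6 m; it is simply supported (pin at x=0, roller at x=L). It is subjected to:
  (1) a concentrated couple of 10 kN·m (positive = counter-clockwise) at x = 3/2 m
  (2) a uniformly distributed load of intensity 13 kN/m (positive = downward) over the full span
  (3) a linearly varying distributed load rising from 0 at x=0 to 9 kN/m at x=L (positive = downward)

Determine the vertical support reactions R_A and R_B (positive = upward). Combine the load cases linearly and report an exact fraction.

R_A = 149/3 kN, R_B = 166/3 kN

Load 1 — applied couple M₀=10 kN·m at a=3/2 m (b=L-a=9/2):
  R_A = M₀/L = 10/6 = 5/3 kN
  R_B = -M₀/L = -10/6 = -5/3 kN
Load 2 — uniform load w=13 kN/m over full span:
  R_A = wL/2 = 13·6/2 = 39 kN
  R_B = wL/2 = 13·6/2 = 39 kN
Load 3 — triangular load w₀=9 kN/m (0→w₀ over full span):
  R_A = w₀L/6 = 9·6/6 = 9 kN
  R_B = w₀L/3 = 9·6/3 = 18 kN
Superposition: R_A = 149/3 kN, R_B = 166/3 kN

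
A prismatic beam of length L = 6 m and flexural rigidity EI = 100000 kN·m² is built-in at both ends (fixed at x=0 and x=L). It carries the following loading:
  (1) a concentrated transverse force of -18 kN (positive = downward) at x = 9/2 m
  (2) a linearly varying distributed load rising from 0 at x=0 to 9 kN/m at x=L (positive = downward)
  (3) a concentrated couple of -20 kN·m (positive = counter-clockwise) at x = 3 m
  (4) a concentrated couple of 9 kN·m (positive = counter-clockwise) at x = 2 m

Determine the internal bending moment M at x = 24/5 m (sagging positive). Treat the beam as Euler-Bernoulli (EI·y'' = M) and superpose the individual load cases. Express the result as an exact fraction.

M(24/5) = -2011/2000 kN·m

Load 1 — point force P=-18 kN at a=9/2 m (b=L-a=3/2):
  M_1 = Pa²(a+3b)(L-x)/L³ - Pa²b/L²  [x>a] = (-18)·(9/2)²·((9/2)+3·(3/2))·(6-(24/5))/6³ - (-18)·(9/2)²·(3/2)/6² = -243/80 kN·m
Load 2 — triangular load w₀=9 kN/m (0→w₀ over full span):
  M_2 = 3w₀Lx/20 - w₀L²/30 - w₀x³/(6L) = 3·9·6·(24/5)/20 - 9·6²/30 - 9·(24/5)³/(6·6) = 54/125 kN·m
Load 3 — applied couple M₀=-20 kN·m at a=3 m (b=L-a=3):
  M_3 = R_Ax - M_A - M₀  [x>a] with R_A=-5, M_A=-5 = (-5)·(24/5) - (-5) - (-20) = 1 kN·m
Load 4 — applied couple M₀=9 kN·m at a=2 m (b=L-a=4):
  M_4 = R_Ax - M_A - M₀  [x>a] with R_A=2, M_A=0 = 2·(24/5) - 0 - 9 = 3/5 kN·m
Superposition: M = Σ M_i = -2011/2000 kN·m ≈ -1.005500 kN·m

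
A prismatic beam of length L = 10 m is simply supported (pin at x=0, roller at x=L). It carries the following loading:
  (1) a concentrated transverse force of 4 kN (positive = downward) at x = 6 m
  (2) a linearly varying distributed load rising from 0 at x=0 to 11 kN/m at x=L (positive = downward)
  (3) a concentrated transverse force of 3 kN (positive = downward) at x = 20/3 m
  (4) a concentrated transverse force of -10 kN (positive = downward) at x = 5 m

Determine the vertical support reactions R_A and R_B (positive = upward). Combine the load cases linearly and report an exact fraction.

R_A = 239/15 kN, R_B = 541/15 kN

Load 1 — point force P=4 kN at a=6 m (b=L-a=4):
  R_A = Pb/L = 4·4/10 = 8/5 kN
  R_B = Pa/L = 4·6/10 = 12/5 kN
Load 2 — triangular load w₀=11 kN/m (0→w₀ over full span):
  R_A = w₀L/6 = 11·10/6 = 55/3 kN
  R_B = w₀L/3 = 11·10/3 = 110/3 kN
Load 3 — point force P=3 kN at a=20/3 m (b=L-a=10/3):
  R_A = Pb/L = 3·(10/3)/10 = 1 kN
  R_B = Pa/L = 3·(20/3)/10 = 2 kN
Load 4 — point force P=-10 kN at a=5 m (b=L-a=5):
  R_A = Pb/L = (-10)·5/10 = -5 kN
  R_B = Pa/L = (-10)·5/10 = -5 kN
Superposition: R_A = 239/15 kN, R_B = 541/15 kN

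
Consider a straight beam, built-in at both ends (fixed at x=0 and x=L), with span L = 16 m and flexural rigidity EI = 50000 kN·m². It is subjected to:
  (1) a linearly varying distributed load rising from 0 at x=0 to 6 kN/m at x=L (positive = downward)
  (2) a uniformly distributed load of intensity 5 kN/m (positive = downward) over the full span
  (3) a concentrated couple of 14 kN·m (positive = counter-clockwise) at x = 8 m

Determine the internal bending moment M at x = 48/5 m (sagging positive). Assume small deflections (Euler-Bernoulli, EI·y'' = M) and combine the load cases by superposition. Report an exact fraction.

M(48/5) = 55333/750 kN·m

Load 1 — triangular load w₀=6 kN/m (0→w₀ over full span):
  M_1 = 3w₀Lx/20 - w₀L²/30 - w₀x³/(6L) = 3·6·16·(48/5)/20 - 6·16²/30 - 6·(48/5)³/(6·16) = 3968/125 kN·m
Load 2 — uniform load w=5 kN/m over full span:
  M_2 = wLx/2 - wL²/12 - wx²/2 = 5·16·(48/5)/2 - 5·16²/12 - 5·(48/5)²/2 = 704/15 kN·m
Load 3 — applied couple M₀=14 kN·m at a=8 m (b=L-a=8):
  M_3 = R_Ax - M_A - M₀  [x>a] with R_A=21/16, M_A=7/2 = (21/16)·(48/5) - (7/2) - 14 = -49/10 kN·m
Superposition: M = Σ M_i = 55333/750 kN·m ≈ 73.777333 kN·m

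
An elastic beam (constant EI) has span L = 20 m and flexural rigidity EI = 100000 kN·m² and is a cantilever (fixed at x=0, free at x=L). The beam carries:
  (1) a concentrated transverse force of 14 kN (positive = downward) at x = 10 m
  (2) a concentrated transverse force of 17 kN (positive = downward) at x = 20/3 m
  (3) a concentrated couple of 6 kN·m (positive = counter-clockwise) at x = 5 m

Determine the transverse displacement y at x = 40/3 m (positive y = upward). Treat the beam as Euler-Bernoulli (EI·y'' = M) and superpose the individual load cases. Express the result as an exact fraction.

Load 1 — point force P=14 kN at a=10 m (b=L-a=10):
  y_1 = -Pa²(3x-a)/(6EI)  [x>a] = -14·10²·(3·(40/3)-10)/(6·100000) = -7/100 m
Load 2 — point force P=17 kN at a=20/3 m (b=L-a=40/3):
  y_2 = -Pa²(3x-a)/(6EI)  [x>a] = -17·(20/3)²·(3·(40/3)-(20/3))/(6·100000) = -17/405 m
Load 3 — applied couple M₀=6 kN·m at a=5 m (b=L-a=15):
  y_3 = M₀a(2x-a)/(2EI)  [x>a] = 6·5·(2·(40/3)-5)/(2·100000) = 13/4000 m
Superposition: y = Σ y_i = -35227/324000 m ≈ -0.108725 m

y(40/3) = -35227/324000 m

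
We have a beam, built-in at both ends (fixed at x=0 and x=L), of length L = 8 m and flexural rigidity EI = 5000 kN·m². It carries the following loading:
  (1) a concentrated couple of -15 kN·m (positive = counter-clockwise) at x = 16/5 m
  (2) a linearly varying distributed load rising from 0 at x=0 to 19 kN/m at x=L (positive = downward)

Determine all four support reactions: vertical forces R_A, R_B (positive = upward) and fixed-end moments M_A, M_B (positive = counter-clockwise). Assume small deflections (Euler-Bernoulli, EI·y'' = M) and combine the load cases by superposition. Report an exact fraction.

R_A = 201/10 kN, M_A = 581/15 kN·m, R_B = 559/10 kN, M_B = -328/5 kN·m

Load 1 — applied couple M₀=-15 kN·m at a=16/5 m (b=L-a=24/5):
  R_A = 6M₀ab/L³ = 6·(-15)·(16/5)·(24/5)/8³ = -27/10 kN
  M_A = M₀b(2a-b)/L² = (-15)·(24/5)·(2·(16/5)-(24/5))/8² = -9/5 kN·m
  R_B = -6M₀ab/L³ = -6·(-15)·(16/5)·(24/5)/8³ = 27/10 kN
  M_B = M₀a(2b-a)/L² = (-15)·(16/5)·(2·(24/5)-(16/5))/8² = -24/5 kN·m
Load 2 — triangular load w₀=19 kN/m (0→w₀ over full span):
  R_A = 3w₀L/20 = 3·19·8/20 = 114/5 kN
  M_A = w₀L²/30 = 19·8²/30 = 608/15 kN·m
  R_B = 7w₀L/20 = 7·19·8/20 = 266/5 kN
  M_B = -w₀L²/20 = -19·8²/20 = -304/5 kN·m
Superposition: R_A = 201/10 kN, M_A = 581/15 kN·m, R_B = 559/10 kN, M_B = -328/5 kN·m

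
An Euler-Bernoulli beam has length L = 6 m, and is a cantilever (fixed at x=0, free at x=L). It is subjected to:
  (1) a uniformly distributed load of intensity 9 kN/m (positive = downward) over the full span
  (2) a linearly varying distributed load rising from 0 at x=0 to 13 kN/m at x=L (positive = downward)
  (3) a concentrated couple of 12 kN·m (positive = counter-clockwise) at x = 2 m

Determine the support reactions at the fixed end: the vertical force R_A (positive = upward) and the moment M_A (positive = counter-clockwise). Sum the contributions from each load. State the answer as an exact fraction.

Load 1 — uniform load w=9 kN/m over full span:
  R_A = wL = 9·6 = 54 kN
  M_A = wL²/2 = 9·6²/2 = 162 kN·m
Load 2 — triangular load w₀=13 kN/m (0→w₀ over full span):
  R_A = w₀L/2 = 13·6/2 = 39 kN
  M_A = w₀L²/3 = 13·6²/3 = 156 kN·m
Load 3 — applied couple M₀=12 kN·m at a=2 m (b=L-a=4):
  R_A = 0 kN
  M_A = -M₀ = -12 kN·m
Superposition: R_A = 93 kN, M_A = 306 kN·m

R_A = 93 kN, M_A = 306 kN·m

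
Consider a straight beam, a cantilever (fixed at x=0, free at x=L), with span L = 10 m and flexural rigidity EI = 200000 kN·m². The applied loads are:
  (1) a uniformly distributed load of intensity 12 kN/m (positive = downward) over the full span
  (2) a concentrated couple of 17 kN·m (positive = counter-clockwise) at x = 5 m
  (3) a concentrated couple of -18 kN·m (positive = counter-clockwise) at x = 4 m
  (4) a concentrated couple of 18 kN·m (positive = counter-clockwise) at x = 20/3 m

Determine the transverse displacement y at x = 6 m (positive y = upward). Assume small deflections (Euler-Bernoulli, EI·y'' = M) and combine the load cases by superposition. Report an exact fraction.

Load 1 — uniform load w=12 kN/m over full span:
  y_1 = -wx²(x²-4Lx+6L²)/(24EI) = -12·6²·(6²-4·10·6+6·10²)/(24·200000) = -891/25000 m
Load 2 — applied couple M₀=17 kN·m at a=5 m (b=L-a=5):
  y_2 = M₀a(2x-a)/(2EI)  [x>a] = 17·5·(2·6-5)/(2·200000) = 119/80000 m
Load 3 — applied couple M₀=-18 kN·m at a=4 m (b=L-a=6):
  y_3 = M₀a(2x-a)/(2EI)  [x>a] = (-18)·4·(2·6-4)/(2·200000) = -9/6250 m
Load 4 — applied couple M₀=18 kN·m at a=20/3 m (b=L-a=10/3):
  y_4 = M₀x²/(2EI)  [x≤a] = 18·6²/(2·200000) = 81/50000 m
Superposition: y = Σ y_i = -13589/400000 m ≈ -0.033973 m

y(6) = -13589/400000 m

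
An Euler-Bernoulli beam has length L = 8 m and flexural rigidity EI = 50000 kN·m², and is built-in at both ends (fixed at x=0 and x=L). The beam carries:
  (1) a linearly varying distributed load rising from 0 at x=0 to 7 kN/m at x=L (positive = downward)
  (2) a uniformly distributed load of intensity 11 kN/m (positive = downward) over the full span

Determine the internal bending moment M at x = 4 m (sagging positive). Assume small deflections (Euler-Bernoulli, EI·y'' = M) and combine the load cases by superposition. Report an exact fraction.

M(4) = 116/3 kN·m

Load 1 — triangular load w₀=7 kN/m (0→w₀ over full span):
  M_1 = 3w₀Lx/20 - w₀L²/30 - w₀x³/(6L) = 3·7·8·4/20 - 7·8²/30 - 7·4³/(6·8) = 28/3 kN·m
Load 2 — uniform load w=11 kN/m over full span:
  M_2 = wLx/2 - wL²/12 - wx²/2 = 11·8·4/2 - 11·8²/12 - 11·4²/2 = 88/3 kN·m
Superposition: M = Σ M_i = 116/3 kN·m ≈ 38.666667 kN·m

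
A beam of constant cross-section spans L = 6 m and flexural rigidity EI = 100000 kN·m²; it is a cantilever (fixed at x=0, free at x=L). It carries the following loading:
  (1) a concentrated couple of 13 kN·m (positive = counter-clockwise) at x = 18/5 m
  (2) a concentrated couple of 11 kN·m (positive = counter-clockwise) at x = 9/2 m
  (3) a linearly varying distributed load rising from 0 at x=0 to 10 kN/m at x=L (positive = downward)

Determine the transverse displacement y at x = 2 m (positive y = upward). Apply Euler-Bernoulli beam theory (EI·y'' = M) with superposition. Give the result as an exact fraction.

Load 1 — applied couple M₀=13 kN·m at a=18/5 m (b=L-a=12/5):
  y_1 = M₀x²/(2EI)  [x≤a] = 13·2²/(2·100000) = 13/50000 m
Load 2 — applied couple M₀=11 kN·m at a=9/2 m (b=L-a=3/2):
  y_2 = M₀x²/(2EI)  [x≤a] = 11·2²/(2·100000) = 11/50000 m
Load 3 — triangular load w₀=10 kN/m (0→w₀ over full span):
  y_3 = (w₀Lx³/12-w₀L²x²/6-w₀x⁵/(120L))/EI = (10·6·2³/12-10·6²·2²/6-10·2⁵/(120·6))/100000 = -451/225000 m
Superposition: y = Σ y_i = -343/225000 m ≈ -0.001524 m

y(2) = -343/225000 m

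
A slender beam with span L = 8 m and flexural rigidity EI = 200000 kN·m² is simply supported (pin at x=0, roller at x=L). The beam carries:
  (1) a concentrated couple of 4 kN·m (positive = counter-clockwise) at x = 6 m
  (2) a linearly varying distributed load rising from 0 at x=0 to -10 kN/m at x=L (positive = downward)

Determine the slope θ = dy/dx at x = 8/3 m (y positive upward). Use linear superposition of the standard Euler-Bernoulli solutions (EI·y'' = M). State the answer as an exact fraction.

θ(8/3) = 12691/48600000 rad

Load 1 — applied couple M₀=4 kN·m at a=6 m (b=L-a=2):
  θ_1 = (M₀x²/(2L)+C₁)/EI  [x≤a] with C₁=M₀(3b²-L²)/(6L)=-13/3 = (4·(8/3)²/(2·8)+(-13/3))/200000 = -23/1800000 rad
Load 2 — triangular load w₀=-10 kN/m (0→w₀ over full span):
  θ_2 = -w₀(7L⁴-30L²x²+15x⁴)/(360LEI) = -(-10)·(7·8⁴-30·8²·(8/3)²+15·(8/3)⁴)/(360·8·200000) = 208/759375 rad
Superposition: θ = Σ θ_i = 12691/48600000 rad ≈ 0.000261 rad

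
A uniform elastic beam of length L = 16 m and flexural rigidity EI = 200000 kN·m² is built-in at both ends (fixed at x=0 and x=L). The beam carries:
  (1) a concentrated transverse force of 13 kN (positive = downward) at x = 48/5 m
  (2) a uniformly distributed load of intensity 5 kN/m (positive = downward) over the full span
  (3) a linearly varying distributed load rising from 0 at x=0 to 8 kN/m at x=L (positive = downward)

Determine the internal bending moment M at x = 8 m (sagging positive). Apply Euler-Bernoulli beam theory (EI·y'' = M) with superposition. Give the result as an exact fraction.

Load 1 — point force P=13 kN at a=48/5 m (b=L-a=32/5):
  M_1 = Pb²(3a+b)x/L³ - Pab²/L²  [x≤a] = 13·(32/5)²·(3·(48/5)+(32/5))·8/16³ - 13·(48/5)·(32/5)²/16² = 416/25 kN·m
Load 2 — uniform load w=5 kN/m over full span:
  M_2 = wLx/2 - wL²/12 - wx²/2 = 5·16·8/2 - 5·16²/12 - 5·8²/2 = 160/3 kN·m
Load 3 — triangular load w₀=8 kN/m (0→w₀ over full span):
  M_3 = 3w₀Lx/20 - w₀L²/30 - w₀x³/(6L) = 3·8·16·8/20 - 8·16²/30 - 8·8³/(6·16) = 128/3 kN·m
Superposition: M = Σ M_i = 2816/25 kN·m ≈ 112.640000 kN·m

M(8) = 2816/25 kN·m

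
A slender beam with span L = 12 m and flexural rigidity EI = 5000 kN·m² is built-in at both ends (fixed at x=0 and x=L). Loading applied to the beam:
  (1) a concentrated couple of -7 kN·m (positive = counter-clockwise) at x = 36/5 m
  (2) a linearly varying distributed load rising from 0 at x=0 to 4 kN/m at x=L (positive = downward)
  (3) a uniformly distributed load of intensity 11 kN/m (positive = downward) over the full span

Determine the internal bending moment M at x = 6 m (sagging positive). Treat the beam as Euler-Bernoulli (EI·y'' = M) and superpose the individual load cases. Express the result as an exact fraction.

M(6) = 376/5 kN·m

Load 1 — applied couple M₀=-7 kN·m at a=36/5 m (b=L-a=24/5):
  M_1 = R_Ax - M_A  [x≤a] with R_A=-21/25, M_A=-56/25 = (-21/25)·6 - (-56/25) = -14/5 kN·m
Load 2 — triangular load w₀=4 kN/m (0→w₀ over full span):
  M_2 = 3w₀Lx/20 - w₀L²/30 - w₀x³/(6L) = 3·4·12·6/20 - 4·12²/30 - 4·6³/(6·12) = 12 kN·m
Load 3 — uniform load w=11 kN/m over full span:
  M_3 = wLx/2 - wL²/12 - wx²/2 = 11·12·6/2 - 11·12²/12 - 11·6²/2 = 66 kN·m
Superposition: M = Σ M_i = 376/5 kN·m ≈ 75.200000 kN·m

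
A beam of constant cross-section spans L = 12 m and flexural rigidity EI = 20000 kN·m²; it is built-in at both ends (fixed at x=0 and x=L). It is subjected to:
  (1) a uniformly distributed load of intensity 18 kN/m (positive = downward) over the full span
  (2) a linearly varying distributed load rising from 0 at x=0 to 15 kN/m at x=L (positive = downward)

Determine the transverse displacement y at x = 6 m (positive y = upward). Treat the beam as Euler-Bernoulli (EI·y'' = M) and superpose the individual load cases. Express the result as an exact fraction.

y(6) = -1377/20000 m

Load 1 — uniform load w=18 kN/m over full span:
  y_1 = -wx²(L-x)²/(24EI) = -18·6²·(12-6)²/(24·20000) = -243/5000 m
Load 2 — triangular load w₀=15 kN/m (0→w₀ over full span):
  y_2 = -w₀x²(L-x)²(x+2L)/(120LEI) = -15·6²·(12-6)²·(6+2·12)/(120·12·20000) = -81/4000 m
Superposition: y = Σ y_i = -1377/20000 m ≈ -0.068850 m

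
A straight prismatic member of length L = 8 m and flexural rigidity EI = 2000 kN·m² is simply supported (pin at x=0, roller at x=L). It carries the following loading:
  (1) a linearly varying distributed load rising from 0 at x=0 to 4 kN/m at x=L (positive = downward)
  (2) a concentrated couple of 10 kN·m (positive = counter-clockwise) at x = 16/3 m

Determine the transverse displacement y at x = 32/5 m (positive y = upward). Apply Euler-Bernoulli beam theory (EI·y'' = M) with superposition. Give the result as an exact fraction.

y(32/5) = -655216/17578125 m

Load 1 — triangular load w₀=4 kN/m (0→w₀ over full span):
  y_1 = -w₀x(7L⁴-10L²x²+3x⁴)/(360LEI) = -4·(32/5)·(7·8⁴-10·8²·(32/5)²+3·(32/5)⁴)/(360·8·2000) = -65024/1953125 m
Load 2 — applied couple M₀=10 kN·m at a=16/3 m (b=L-a=8/3):
  y_2 = (M₀x³/(6L)-M₀(x-a)²/2+C₁x)/EI  [x>a] with C₁=M₀(3b²-L²)/(6L)=-80/9 = (10·(32/5)³/(6·8)-10·((32/5)-(16/3))²/2+(-80/9)·(32/5))/2000 = -112/28125 m
Superposition: y = Σ y_i = -655216/17578125 m ≈ -0.037275 m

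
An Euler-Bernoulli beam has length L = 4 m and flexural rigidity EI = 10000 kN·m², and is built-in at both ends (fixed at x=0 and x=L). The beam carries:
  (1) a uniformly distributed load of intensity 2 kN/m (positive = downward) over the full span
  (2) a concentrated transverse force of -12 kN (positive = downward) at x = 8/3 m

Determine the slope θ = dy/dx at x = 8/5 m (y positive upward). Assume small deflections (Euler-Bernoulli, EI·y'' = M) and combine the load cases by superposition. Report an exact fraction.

Load 1 — uniform load w=2 kN/m over full span:
  θ_1 = -wx(L-x)(L-2x)/(12EI) = -2·(8/5)·(4-(8/5))·(4-2·(8/5))/(12·10000) = -4/78125 rad
Load 2 — point force P=-12 kN at a=8/3 m (b=L-a=4/3):
  θ_2 = -Pb²x(2aL-(3a+b)x)/(2L³EI)  [x≤a] = -(-12)·(4/3)²·(8/5)·(2·(8/3)·4-(3·(8/3)+(4/3))·(8/5))/(2·4³·10000) = 8/46875 rad
Superposition: θ = Σ θ_i = 28/234375 rad ≈ 0.000119 rad

θ(8/5) = 28/234375 rad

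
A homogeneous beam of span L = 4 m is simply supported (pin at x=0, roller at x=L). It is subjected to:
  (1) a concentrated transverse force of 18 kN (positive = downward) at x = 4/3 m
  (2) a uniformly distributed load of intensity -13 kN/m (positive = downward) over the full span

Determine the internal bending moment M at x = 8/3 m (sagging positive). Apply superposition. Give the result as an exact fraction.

Load 1 — point force P=18 kN at a=4/3 m (b=L-a=8/3):
  M_1 = Pa(L-x)/L  [x>a] = 18·(4/3)·(4-(8/3))/4 = 8 kN·m
Load 2 — uniform load w=-13 kN/m over full span:
  M_2 = wx(L-x)/2 = (-13)·(8/3)·(4-(8/3))/2 = -208/9 kN·m
Superposition: M = Σ M_i = -136/9 kN·m ≈ -15.111111 kN·m

M(8/3) = -136/9 kN·m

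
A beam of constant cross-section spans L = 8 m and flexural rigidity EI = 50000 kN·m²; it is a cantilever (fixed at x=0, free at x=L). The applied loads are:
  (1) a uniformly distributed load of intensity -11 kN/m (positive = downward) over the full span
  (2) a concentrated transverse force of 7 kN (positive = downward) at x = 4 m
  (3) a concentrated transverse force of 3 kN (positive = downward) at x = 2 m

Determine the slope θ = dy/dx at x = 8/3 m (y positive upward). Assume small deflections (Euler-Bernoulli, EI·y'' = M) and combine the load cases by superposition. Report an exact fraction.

Load 1 — uniform load w=-11 kN/m over full span:
  θ_1 = -wx(x²-3Lx+3L²)/(6EI) = -(-11)·(8/3)·((8/3)²-3·8·(8/3)+3·8²)/(6·50000) = 3344/253125 rad
Load 2 — point force P=7 kN at a=4 m (b=L-a=4):
  θ_2 = -Px(2a-x)/(2EI)  [x≤a] = -7·(8/3)·(2·4-(8/3))/(2·50000) = -28/28125 rad
Load 3 — point force P=3 kN at a=2 m (b=L-a=6):
  θ_3 = -Pa²/(2EI)  [x>a] = -3·2²/(2·50000) = -3/25000 rad
Superposition: θ = Σ θ_i = 24493/2025000 rad ≈ 0.012095 rad

θ(8/3) = 24493/2025000 rad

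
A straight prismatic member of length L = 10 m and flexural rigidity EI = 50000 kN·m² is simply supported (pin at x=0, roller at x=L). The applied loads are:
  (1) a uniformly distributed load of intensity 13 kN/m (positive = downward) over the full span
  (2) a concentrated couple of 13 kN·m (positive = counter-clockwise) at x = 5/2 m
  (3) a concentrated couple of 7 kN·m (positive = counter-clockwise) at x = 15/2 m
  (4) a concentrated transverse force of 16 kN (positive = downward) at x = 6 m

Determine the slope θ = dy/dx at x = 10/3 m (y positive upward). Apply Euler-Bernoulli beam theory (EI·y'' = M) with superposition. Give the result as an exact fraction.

θ(10/3) = -500827/81000000 rad

Load 1 — uniform load w=13 kN/m over full span:
  θ_1 = -w(L³-6Lx²+4x³)/(24EI) = -13·(10³-6·10·(10/3)²+4·(10/3)³)/(24·50000) = -169/32400 rad
Load 2 — applied couple M₀=13 kN·m at a=5/2 m (b=L-a=15/2):
  θ_2 = (M₀x²/(2L)-M₀(x-a)+C₁)/EI  [x>a] with C₁=M₀(3b²-L²)/(6L)=715/48 = (13·(10/3)²/(2·10)-13·((10/3)-(5/2))+(715/48))/50000 = 13/57600 rad
Load 3 — applied couple M₀=7 kN·m at a=15/2 m (b=L-a=5/2):
  θ_3 = (M₀x²/(2L)+C₁)/EI  [x≤a] with C₁=M₀(3b²-L²)/(6L)=-455/48 = (7·(10/3)²/(2·10)+(-455/48))/50000 = -161/1440000 rad
Load 4 — point force P=16 kN at a=6 m (b=L-a=4):
  θ_4 = -Pb(L²-b²-3x²)/(6LEI)  [x≤a] = -16·4·(10²-4²-3·(10/3)²)/(6·10·50000) = -152/140625 rad
Superposition: θ = Σ θ_i = -500827/81000000 rad ≈ -0.006183 rad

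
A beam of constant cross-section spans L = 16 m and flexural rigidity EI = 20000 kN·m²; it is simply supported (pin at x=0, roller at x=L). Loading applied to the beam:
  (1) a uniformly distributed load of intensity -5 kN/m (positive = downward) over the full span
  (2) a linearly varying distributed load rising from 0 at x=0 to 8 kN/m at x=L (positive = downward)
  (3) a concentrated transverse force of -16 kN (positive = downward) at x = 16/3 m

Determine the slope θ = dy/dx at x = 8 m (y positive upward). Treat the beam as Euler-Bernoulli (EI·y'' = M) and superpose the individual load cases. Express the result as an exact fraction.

θ(8) = -904/253125 rad

Load 1 — uniform load w=-5 kN/m over full span:
  θ_1 = -w(L³-6Lx²+4x³)/(24EI) = -(-5)·(16³-6·16·8²+4·8³)/(24·20000) = 0 rad
Load 2 — triangular load w₀=8 kN/m (0→w₀ over full span):
  θ_2 = -w₀(7L⁴-30L²x²+15x⁴)/(360LEI) = -8·(7·16⁴-30·16²·8²+15·8⁴)/(360·16·20000) = -56/28125 rad
Load 3 — point force P=-16 kN at a=16/3 m (b=L-a=32/3):
  θ_3 = -Pa(2L²-6Lx+3x²+a²)/(6LEI)  [x>a] = -(-16)·(16/3)·(2·16²-6·16·8+3·8²+(16/3)²)/(6·16·20000) = -16/10125 rad
Superposition: θ = Σ θ_i = -904/253125 rad ≈ -0.003571 rad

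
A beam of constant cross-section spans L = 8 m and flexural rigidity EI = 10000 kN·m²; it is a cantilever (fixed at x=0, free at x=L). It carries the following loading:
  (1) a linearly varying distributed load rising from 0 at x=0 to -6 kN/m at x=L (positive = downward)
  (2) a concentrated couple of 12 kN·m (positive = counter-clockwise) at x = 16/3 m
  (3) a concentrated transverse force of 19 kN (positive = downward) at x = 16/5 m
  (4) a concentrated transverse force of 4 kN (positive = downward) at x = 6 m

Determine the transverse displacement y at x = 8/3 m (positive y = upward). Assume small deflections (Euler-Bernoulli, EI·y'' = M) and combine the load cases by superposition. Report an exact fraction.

Load 1 — triangular load w₀=-6 kN/m (0→w₀ over full span):
  y_1 = (w₀Lx³/12-w₀L²x²/6-w₀x⁵/(120L))/EI = ((-6)·8·(8/3)³/12-(-6)·8²·(8/3)²/6-(-6)·(8/3)⁵/(120·8))/10000 = 28864/759375 m
Load 2 — applied couple M₀=12 kN·m at a=16/3 m (b=L-a=8/3):
  y_2 = M₀x²/(2EI)  [x≤a] = 12·(8/3)²/(2·10000) = 8/1875 m
Load 3 — point force P=19 kN at a=16/5 m (b=L-a=24/5):
  y_3 = -Px²(3a-x)/(6EI)  [x≤a] = -19·(8/3)²·(3·(16/5)-(8/3))/(6·10000) = -3952/253125 m
Load 4 — point force P=4 kN at a=6 m (b=L-a=2):
  y_4 = -Px²(3a-x)/(6EI)  [x≤a] = -4·(8/3)²·(3·6-(8/3))/(6·10000) = -368/50625 m
Superposition: y = Σ y_i = 14728/759375 m ≈ 0.019395 m

y(8/3) = 14728/759375 m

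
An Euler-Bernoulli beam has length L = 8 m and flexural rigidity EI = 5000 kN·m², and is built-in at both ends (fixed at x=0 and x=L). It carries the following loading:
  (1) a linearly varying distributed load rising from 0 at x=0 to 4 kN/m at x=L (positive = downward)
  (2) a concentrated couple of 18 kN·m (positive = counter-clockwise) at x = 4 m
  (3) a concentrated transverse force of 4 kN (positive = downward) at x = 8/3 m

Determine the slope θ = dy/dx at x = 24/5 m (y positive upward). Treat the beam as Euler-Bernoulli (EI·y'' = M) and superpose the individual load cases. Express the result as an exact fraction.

Load 1 — triangular load w₀=4 kN/m (0→w₀ over full span):
  θ_1 = -w₀(2x(L-x)(L-2x)(x+2L)+x²(L-x)²)/(120LEI) = -4·(2·(24/5)·(8-(24/5))·(8-2·(24/5))·((24/5)+2·8)+(24/5)²·(8-(24/5))²)/(120·8·5000) = 256/390625 rad
Load 2 — applied couple M₀=18 kN·m at a=4 m (b=L-a=4):
  θ_2 = (R_Ax²/2 - M_Ax - M₀(x-a))/EI  [x>a] with R_A=27/8, M_A=9/2 = ((27/8)·(24/5)²/2 - (9/2)·(24/5) - 18·((24/5)-4))/5000 = 9/15625 rad
Load 3 — point force P=4 kN at a=8/3 m (b=L-a=16/3):
  θ_3 = Pa²(L-x)(2bL-(3b+a)(L-x))/(2L³EI)  [x>a] = 4·(8/3)²·(8-(24/5))·(2·(16/3)·8-(3·(16/3)+(8/3))·(8-(24/5)))/(2·8³·5000) = 64/140625 rad
Superposition: θ = Σ θ_i = 5929/3515625 rad ≈ 0.001686 rad

θ(24/5) = 5929/3515625 rad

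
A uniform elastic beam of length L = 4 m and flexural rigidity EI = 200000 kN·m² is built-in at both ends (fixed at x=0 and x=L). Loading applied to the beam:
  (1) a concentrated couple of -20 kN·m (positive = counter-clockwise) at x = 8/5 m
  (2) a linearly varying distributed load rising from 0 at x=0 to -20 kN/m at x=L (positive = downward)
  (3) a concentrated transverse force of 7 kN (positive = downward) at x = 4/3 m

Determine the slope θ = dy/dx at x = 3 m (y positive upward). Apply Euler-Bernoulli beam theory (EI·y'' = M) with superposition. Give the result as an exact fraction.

Load 1 — applied couple M₀=-20 kN·m at a=8/5 m (b=L-a=12/5):
  θ_1 = (R_Ax²/2 - M_Ax - M₀(x-a))/EI  [x>a] with R_A=-36/5, M_A=-12/5 = ((-36/5)·3²/2 - (-12/5)·3 - (-20)·(3-(8/5)))/200000 = 7/500000 rad
Load 2 — triangular load w₀=-20 kN/m (0→w₀ over full span):
  θ_2 = -w₀(2x(L-x)(L-2x)(x+2L)+x²(L-x)²)/(120LEI) = -(-20)·(2·3·(4-3)·(4-2·3)·(3+2·4)+3²·(4-3)²)/(120·4·200000) = -41/1600000 rad
Load 3 — point force P=7 kN at a=4/3 m (b=L-a=8/3):
  θ_3 = Pa²(L-x)(2bL-(3b+a)(L-x))/(2L³EI)  [x>a] = 7·(4/3)²·(4-3)·(2·(8/3)·4-(3·(8/3)+(4/3))·(4-3))/(2·4³·200000) = 7/1200000 rad
Superposition: θ = Σ θ_i = -139/24000000 rad ≈ -0.000006 rad

θ(3) = -139/24000000 rad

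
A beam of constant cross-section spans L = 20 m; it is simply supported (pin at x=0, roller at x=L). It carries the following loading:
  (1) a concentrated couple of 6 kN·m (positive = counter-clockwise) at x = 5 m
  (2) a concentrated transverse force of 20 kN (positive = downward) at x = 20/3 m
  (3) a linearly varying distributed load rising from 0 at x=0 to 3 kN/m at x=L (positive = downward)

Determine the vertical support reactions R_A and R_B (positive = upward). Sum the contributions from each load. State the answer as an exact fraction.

Load 1 — applied couple M₀=6 kN·m at a=5 m (b=L-a=15):
  R_A = M₀/L = 6/20 = 3/10 kN
  R_B = -M₀/L = -6/20 = -3/10 kN
Load 2 — point force P=20 kN at a=20/3 m (b=L-a=40/3):
  R_A = Pb/L = 20·(40/3)/20 = 40/3 kN
  R_B = Pa/L = 20·(20/3)/20 = 20/3 kN
Load 3 — triangular load w₀=3 kN/m (0→w₀ over full span):
  R_A = w₀L/6 = 3·20/6 = 10 kN
  R_B = w₀L/3 = 3·20/3 = 20 kN
Superposition: R_A = 709/30 kN, R_B = 791/30 kN

R_A = 709/30 kN, R_B = 791/30 kN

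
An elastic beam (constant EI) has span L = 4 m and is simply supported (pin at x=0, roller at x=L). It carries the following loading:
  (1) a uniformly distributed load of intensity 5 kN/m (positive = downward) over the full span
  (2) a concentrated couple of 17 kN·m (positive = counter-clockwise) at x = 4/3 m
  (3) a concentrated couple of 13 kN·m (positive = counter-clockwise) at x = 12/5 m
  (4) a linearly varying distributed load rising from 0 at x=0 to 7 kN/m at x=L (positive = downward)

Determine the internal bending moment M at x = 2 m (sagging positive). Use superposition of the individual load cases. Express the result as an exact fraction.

Load 1 — uniform load w=5 kN/m over full span:
  M_1 = wx(L-x)/2 = 5·2·(4-2)/2 = 10 kN·m
Load 2 — applied couple M₀=17 kN·m at a=4/3 m (b=L-a=8/3):
  M_2 = M₀x/L - M₀  [x>a] = 17·2/4 - 17 = -17/2 kN·m
Load 3 — applied couple M₀=13 kN·m at a=12/5 m (b=L-a=8/5):
  M_3 = M₀x/L  [x≤a] = 13·2/4 = 13/2 kN·m
Load 4 — triangular load w₀=7 kN/m (0→w₀ over full span):
  M_4 = w₀Lx/6 - w₀x³/(6L) = 7·4·2/6 - 7·2³/(6·4) = 7 kN·m
Superposition: M = Σ M_i = 15 kN·m ≈ 15.000000 kN·m

M(2) = 15 kN·m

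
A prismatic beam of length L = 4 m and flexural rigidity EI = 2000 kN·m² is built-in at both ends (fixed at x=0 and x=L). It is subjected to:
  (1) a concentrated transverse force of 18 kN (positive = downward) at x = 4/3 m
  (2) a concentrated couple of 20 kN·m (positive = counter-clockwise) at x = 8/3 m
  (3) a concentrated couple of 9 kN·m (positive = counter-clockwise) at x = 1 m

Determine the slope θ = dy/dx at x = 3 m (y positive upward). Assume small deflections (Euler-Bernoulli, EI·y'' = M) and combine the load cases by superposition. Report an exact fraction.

θ(3) = 919/384000 rad

Load 1 — point force P=18 kN at a=4/3 m (b=L-a=8/3):
  θ_1 = Pa²(L-x)(2bL-(3b+a)(L-x))/(2L³EI)  [x>a] = 18·(4/3)²·(4-3)·(2·(8/3)·4-(3·(8/3)+(4/3))·(4-3))/(2·4³·2000) = 3/2000 rad
Load 2 — applied couple M₀=20 kN·m at a=8/3 m (b=L-a=4/3):
  θ_2 = (R_Ax²/2 - M_Ax - M₀(x-a))/EI  [x>a] with R_A=20/3, M_A=20/3 = ((20/3)·3²/2 - (20/3)·3 - 20·(3-(8/3)))/2000 = 1/600 rad
Load 3 — applied couple M₀=9 kN·m at a=1 m (b=L-a=3):
  θ_3 = (R_Ax²/2 - M_Ax - M₀(x-a))/EI  [x>a] with R_A=81/32, M_A=-27/16 = ((81/32)·3²/2 - (-27/16)·3 - 9·(3-1))/2000 = -99/128000 rad
Superposition: θ = Σ θ_i = 919/384000 rad ≈ 0.002393 rad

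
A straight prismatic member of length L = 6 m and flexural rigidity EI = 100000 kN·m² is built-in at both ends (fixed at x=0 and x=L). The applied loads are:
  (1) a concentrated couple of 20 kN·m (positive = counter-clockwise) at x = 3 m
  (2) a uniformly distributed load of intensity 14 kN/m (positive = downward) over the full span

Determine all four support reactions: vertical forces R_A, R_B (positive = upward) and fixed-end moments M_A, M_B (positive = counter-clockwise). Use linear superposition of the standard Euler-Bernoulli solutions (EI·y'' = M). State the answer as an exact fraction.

Load 1 — applied couple M₀=20 kN·m at a=3 m (b=L-a=3):
  R_A = 6M₀ab/L³ = 6·20·3·3/6³ = 5 kN
  M_A = M₀b(2a-b)/L² = 20·3·(2·3-3)/6² = 5 kN·m
  R_B = -6M₀ab/L³ = -6·20·3·3/6³ = -5 kN
  M_B = M₀a(2b-a)/L² = 20·3·(2·3-3)/6² = 5 kN·m
Load 2 — uniform load w=14 kN/m over full span:
  R_A = wL/2 = 14·6/2 = 42 kN
  M_A = wL²/12 = 14·6²/12 = 42 kN·m
  R_B = wL/2 = 14·6/2 = 42 kN
  M_B = -wL²/12 = -14·6²/12 = -42 kN·m
Superposition: R_A = 47 kN, M_A = 47 kN·m, R_B = 37 kN, M_B = -37 kN·m

R_A = 47 kN, M_A = 47 kN·m, R_B = 37 kN, M_B = -37 kN·m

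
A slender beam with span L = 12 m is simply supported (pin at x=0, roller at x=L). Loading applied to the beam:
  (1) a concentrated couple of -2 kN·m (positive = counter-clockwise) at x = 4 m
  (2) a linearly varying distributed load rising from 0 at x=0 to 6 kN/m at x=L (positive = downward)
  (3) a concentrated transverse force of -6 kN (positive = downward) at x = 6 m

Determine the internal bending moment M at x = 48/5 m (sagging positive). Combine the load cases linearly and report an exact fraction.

M(48/5) = 4334/125 kN·m

Load 1 — applied couple M₀=-2 kN·m at a=4 m (b=L-a=8):
  M_1 = M₀x/L - M₀  [x>a] = (-2)·(48/5)/12 - (-2) = 2/5 kN·m
Load 2 — triangular load w₀=6 kN/m (0→w₀ over full span):
  M_2 = w₀Lx/6 - w₀x³/(6L) = 6·12·(48/5)/6 - 6·(48/5)³/(6·12) = 5184/125 kN·m
Load 3 — point force P=-6 kN at a=6 m (b=L-a=6):
  M_3 = Pa(L-x)/L  [x>a] = (-6)·6·(12-(48/5))/12 = -36/5 kN·m
Superposition: M = Σ M_i = 4334/125 kN·m ≈ 34.672000 kN·m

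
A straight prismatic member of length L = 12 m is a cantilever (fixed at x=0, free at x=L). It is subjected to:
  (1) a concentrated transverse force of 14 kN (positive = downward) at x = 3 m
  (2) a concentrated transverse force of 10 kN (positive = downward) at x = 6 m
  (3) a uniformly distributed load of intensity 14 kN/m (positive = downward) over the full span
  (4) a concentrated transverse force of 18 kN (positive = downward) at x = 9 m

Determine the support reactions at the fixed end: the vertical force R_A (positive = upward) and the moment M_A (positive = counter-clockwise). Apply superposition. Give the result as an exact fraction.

R_A = 210 kN, M_A = 1272 kN·m

Load 1 — point force P=14 kN at a=3 m (b=L-a=9):
  R_A = P = 14 kN
  M_A = Pa = 14·3 = 42 kN·m
Load 2 — point force P=10 kN at a=6 m (b=L-a=6):
  R_A = P = 10 kN
  M_A = Pa = 10·6 = 60 kN·m
Load 3 — uniform load w=14 kN/m over full span:
  R_A = wL = 14·12 = 168 kN
  M_A = wL²/2 = 14·12²/2 = 1008 kN·m
Load 4 — point force P=18 kN at a=9 m (b=L-a=3):
  R_A = P = 18 kN
  M_A = Pa = 18·9 = 162 kN·m
Superposition: R_A = 210 kN, M_A = 1272 kN·m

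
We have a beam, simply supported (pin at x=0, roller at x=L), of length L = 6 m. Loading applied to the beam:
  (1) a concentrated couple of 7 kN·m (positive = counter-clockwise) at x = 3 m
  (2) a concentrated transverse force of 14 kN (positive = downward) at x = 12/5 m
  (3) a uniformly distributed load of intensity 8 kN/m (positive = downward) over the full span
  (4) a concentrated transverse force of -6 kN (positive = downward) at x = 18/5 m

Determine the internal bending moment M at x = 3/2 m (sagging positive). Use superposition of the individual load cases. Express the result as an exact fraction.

Load 1 — applied couple M₀=7 kN·m at a=3 m (b=L-a=3):
  M_1 = M₀x/L  [x≤a] = 7·(3/2)/6 = 7/4 kN·m
Load 2 — point force P=14 kN at a=12/5 m (b=L-a=18/5):
  M_2 = Pbx/L  [x≤a] = 14·(18/5)·(3/2)/6 = 63/5 kN·m
Load 3 — uniform load w=8 kN/m over full span:
  M_3 = wx(L-x)/2 = 8·(3/2)·(6-(3/2))/2 = 27 kN·m
Load 4 — point force P=-6 kN at a=18/5 m (b=L-a=12/5):
  M_4 = Pbx/L  [x≤a] = (-6)·(12/5)·(3/2)/6 = -18/5 kN·m
Superposition: M = Σ M_i = 151/4 kN·m ≈ 37.750000 kN·m

M(3/2) = 151/4 kN·m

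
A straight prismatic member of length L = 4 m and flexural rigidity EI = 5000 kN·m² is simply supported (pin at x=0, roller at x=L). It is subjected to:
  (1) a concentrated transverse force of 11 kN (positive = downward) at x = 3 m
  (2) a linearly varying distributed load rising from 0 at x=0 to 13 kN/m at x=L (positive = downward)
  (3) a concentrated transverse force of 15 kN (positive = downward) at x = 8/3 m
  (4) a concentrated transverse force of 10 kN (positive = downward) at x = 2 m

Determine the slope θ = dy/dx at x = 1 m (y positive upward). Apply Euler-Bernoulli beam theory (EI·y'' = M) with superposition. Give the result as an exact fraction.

θ(1) = -148313/21600000 rad

Load 1 — point force P=11 kN at a=3 m (b=L-a=1):
  θ_1 = -Pb(L²-b²-3x²)/(6LEI)  [x≤a] = -11·1·(4²-1²-3·1²)/(6·4·5000) = -11/10000 rad
Load 2 — triangular load w₀=13 kN/m (0→w₀ over full span):
  θ_2 = -w₀(7L⁴-30L²x²+15x⁴)/(360LEI) = -13·(7·4⁴-30·4²·1²+15·1⁴)/(360·4·5000) = -17251/7200000 rad
Load 3 — point force P=15 kN at a=8/3 m (b=L-a=4/3):
  θ_3 = -Pb(L²-b²-3x²)/(6LEI)  [x≤a] = -15·(4/3)·(4²-(4/3)²-3·1²)/(6·4·5000) = -101/54000 rad
Load 4 — point force P=10 kN at a=2 m (b=L-a=2):
  θ_4 = -Pb(L²-b²-3x²)/(6LEI)  [x≤a] = -10·2·(4²-2²-3·1²)/(6·4·5000) = -3/2000 rad
Superposition: θ = Σ θ_i = -148313/21600000 rad ≈ -0.006866 rad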